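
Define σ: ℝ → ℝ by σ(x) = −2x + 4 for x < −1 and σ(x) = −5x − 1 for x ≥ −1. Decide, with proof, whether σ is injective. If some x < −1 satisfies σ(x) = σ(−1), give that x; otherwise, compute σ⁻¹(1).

-2/5

Both pieces are strictly decreasing (slopes −2 and −5), so each is injective on its own interval.
The left piece maps (−∞, −1) onto (6, ∞); the right piece maps [−1, ∞) onto (−∞, 4].
These images are disjoint, so no value is attained by both pieces. Hence σ is injective.
Because the two images are disjoint, no x < −1 has σ(x) = σ(−1), so we compute σ⁻¹(1): 1 lies in (−∞, 4], so solve −5x − 1 = 1: x = (1 + 1)/(−5) = −2/5.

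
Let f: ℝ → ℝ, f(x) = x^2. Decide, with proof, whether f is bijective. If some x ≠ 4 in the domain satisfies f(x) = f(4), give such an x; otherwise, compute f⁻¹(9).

f(4) = 16 = (−4)^2 = f(−4) (since 2 is even), with 4 ≠ −4. So f is not injective, hence not bijective.
For the follow-up, such an x exists: taking x = −4 ∈ ℝ gives f(−4) = 16 = f(4) with −4 ≠ 4.

-4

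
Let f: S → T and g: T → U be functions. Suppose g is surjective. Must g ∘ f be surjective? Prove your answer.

not surjective

No. Take S = {0}, T = U = {0, 1}, f(0) = 0, and g = identity (surjective).
Then (g ∘ f)(0) = 0, and 1 ∈ U has no preimage under g ∘ f, so g ∘ f is not surjective.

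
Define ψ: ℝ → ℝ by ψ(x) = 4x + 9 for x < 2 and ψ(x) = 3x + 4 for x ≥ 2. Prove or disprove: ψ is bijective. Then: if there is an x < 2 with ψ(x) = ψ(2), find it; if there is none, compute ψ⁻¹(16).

1/4

Both pieces are strictly increasing (slopes 4 and 3), so each is injective on its own interval.
The left piece maps (−∞, 2) onto (−∞, 17); the right piece maps [2, ∞) onto [10, ∞).
These images overlap. In particular ψ(2) = 10 (right piece), and solving 4x + 9 = 10 on the left piece gives x = 1/4 < 2.
So ψ(1/4) = ψ(2) with 1/4 ≠ 2, and ψ is not injective, hence not bijective. This x = 1/4 is the requested value below 2.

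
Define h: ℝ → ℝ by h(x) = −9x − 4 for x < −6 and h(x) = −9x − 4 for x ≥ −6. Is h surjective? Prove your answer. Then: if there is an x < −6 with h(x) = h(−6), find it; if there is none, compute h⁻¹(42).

-46/9

Both pieces are strictly decreasing (slopes −9 and −9), so each is injective on its own interval.
The left piece maps (−∞, −6) onto (50, ∞); the right piece maps [−6, ∞) onto (−∞, 50].
These images together cover ℝ, so h is surjective.
Because the two images are disjoint, no x < −6 has h(x) = h(−6), so we compute h⁻¹(42): 42 lies in (−∞, 50], so solve −9x − 4 = 42: x = (42 + 4)/(−9) = −46/9.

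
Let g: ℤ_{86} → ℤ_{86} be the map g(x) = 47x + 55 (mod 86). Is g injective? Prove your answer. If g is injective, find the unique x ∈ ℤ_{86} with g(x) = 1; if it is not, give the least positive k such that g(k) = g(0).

8

By definition, g is injective if g(a) = g(b) implies a = b.
If g(a) = g(b), then 47a ≡ 47b (mod 86). Because gcd(47, 86) = 1, we may cancel 47 to get a ≡ b (mod 86).
Therefore g is injective.
We now compute 47⁻¹ mod 86 explicitly. Euclid's algorithm: 86 = 1·47 + 39, 47 = 1·39 + 8, 39 = 4·8 + 7, 8 = 1·7 + 1; back-substituting gives 1 = 11·47 − 6·86, so 47⁻¹ ≡ 11 (mod 86).
Since g is injective, we find g⁻¹(1): we need 47x ≡ 1 − 55 ≡ 32 (mod 86). Using 47⁻¹ = 11: x ≡ 11·32 = 352 = 4·86 + 8, so x = 8.
Check: g(8) = 47·8 + 55 = 431 = 5·86 + 1 ≡ 1 (mod 86).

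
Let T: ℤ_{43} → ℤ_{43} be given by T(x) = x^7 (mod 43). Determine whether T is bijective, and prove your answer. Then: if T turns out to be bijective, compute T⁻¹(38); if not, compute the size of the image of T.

7

T(1) = 1^7 = 1.
T(4): Repeated squaring mod 43: 4^1 ≡ 4, 4^2 ≡ 4² = 16, 4^4 ≡ 16² = 256 ≡ 41. Since 7 = 4 + 2 + 1, 4^7 ≡ 41·16·4: 41·16 = 656 ≡ 11, then 11·4 = 44 ≡ 1. So 4^7 ≡ 1 (mod 43).
So T(1) = T(4) = 1 while 1 ≠ 4, therefore T is not injective, hence not bijective.
Since T is not bijective, we determine |image(T)|. Computing x^7 mod 43 for each x (by repeated squaring, reducing mod 43 at every step), the values T(0), T(1), …, T(42) are: 0, 1, 42, 37, 1, 37, 6, 7, 42, 36, 6, 1, 37, 36, 36, 36, 1, 36, 7, 37, 37, 1, 42, 6, 6, 36, 7, 42, 7, 7, 7, 6, 42, 37, 7, 1, 36, 37, 6, 42, 6, 1, 42.
The distinct values are {0, 1, 6, 7, 36, 37, 42}; there are 7 of them.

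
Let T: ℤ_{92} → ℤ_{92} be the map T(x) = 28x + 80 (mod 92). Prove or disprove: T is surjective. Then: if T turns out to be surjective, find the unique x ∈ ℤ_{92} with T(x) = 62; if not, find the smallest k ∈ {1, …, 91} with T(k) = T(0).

23

Since gcd(28, 92) = 4, we have 28x ≡ 0 (mod 4) for all x, so T(x) ≡ 0 (mod 4).
But 1 ≢ 0 (mod 4), so 1 ∈ ℤ_{92} has no preimage. Thus T is not surjective.
Since T is not surjective, we find the least positive k with T(k) = T(0): this means 28k ≡ 0 (mod 92), i.e. 92 ∣ 28k. Since gcd(28, 92) = 4, dividing through by 4 this holds exactly when 23 ∣ 7k, and as gcd(7, 23) = 1, exactly when 23 ∣ k.
The smallest positive such k is 23.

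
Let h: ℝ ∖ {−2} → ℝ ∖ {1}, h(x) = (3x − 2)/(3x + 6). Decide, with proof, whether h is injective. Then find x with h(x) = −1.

-2/3

Suppose h(a) = h(b). Cross-multiplying: (3a − 2)(3b + 6) = (3b − 2)(3a + 6).
Expanding both sides and cancelling the symmetric terms leaves 24·(a − b) = 0. Since 24 ≠ 0, a = b. So h is injective.
Solving h(x) = −1: cross-multiplying gives 3x − 2 = −1(3x + 6), which rearranges to 6x = −4, so x = −2/3.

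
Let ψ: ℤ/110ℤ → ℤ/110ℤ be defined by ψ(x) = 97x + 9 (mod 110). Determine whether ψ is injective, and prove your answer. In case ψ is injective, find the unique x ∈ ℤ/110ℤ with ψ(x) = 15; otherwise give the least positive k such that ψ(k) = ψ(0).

Recall that injectivity means: for all u, v in the domain, ψ(u) = ψ(v) implies u = v.
If ψ(u) = ψ(v), then 97u ≡ 97v (mod 110). Because gcd(97, 110) = 1, we may cancel 97 to get u ≡ v (mod 110).
Therefore ψ is injective.
We now compute 97⁻¹ mod 110 explicitly. Euclid's algorithm: 110 = 1·97 + 13, 97 = 7·13 + 6, 13 = 2·6 + 1; back-substituting gives 1 = 93·97 − 82·110, so 97⁻¹ ≡ 93 (mod 110).
Since ψ is injective, we compute ψ⁻¹(15): solve 97x + 9 ≡ 15 (mod 110), i.e. 97x ≡ 6 (mod 110).
Multiplying by 97⁻¹ = 93 gives x ≡ 93·6 = 558 = 5·110 + 8 ≡ 8 (mod 110).
Check: ψ(8) = 97·8 + 9 = 785 = 7·110 + 15 ≡ 15 (mod 110).

8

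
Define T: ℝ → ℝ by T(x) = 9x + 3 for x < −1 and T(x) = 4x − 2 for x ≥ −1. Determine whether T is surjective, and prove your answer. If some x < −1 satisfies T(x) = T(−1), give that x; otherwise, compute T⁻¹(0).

1/2

Both pieces are strictly increasing (slopes 9 and 4), so each is injective on its own interval.
The left piece maps (−∞, −1) onto (−∞, −6); the right piece maps [−1, ∞) onto [−6, ∞).
These images together cover ℝ, so T is surjective.
Because the two images are disjoint, no x < −1 has T(x) = T(−1), so we compute T⁻¹(0): 0 lies in [−6, ∞), so solve 4x − 2 = 0: x = (0 + 2)/4 = 1/2.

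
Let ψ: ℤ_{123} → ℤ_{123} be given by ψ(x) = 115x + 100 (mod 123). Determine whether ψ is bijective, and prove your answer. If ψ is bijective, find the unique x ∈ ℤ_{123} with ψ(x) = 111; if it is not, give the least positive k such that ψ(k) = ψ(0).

Suppose ψ(a) = ψ(b) in ℤ_{123}. Then 115a + 100 ≡ 115b + 100 (mod 123), therefore 115(a − b) ≡ 0 (mod 123).
Since gcd(115, 123) = 1, 115 is invertible modulo 123, so a − b ≡ 0 (mod 123), i.e. a = b.
We now compute 115⁻¹ mod 123 explicitly. Euclid's algorithm: 123 = 1·115 + 8, 115 = 14·8 + 3, 8 = 2·3 + 2, 3 = 1·2 + 1; back-substituting gives 1 = 46·115 − 43·123, so 115⁻¹ ≡ 46 (mod 123).
For any y ∈ ℤ_{123}, x = 46(y − 100) mod 123 satisfies ψ(x) = 115·46(y − 100) + 100 ≡ y (since 115·46 ≡ 1 mod 123). So every y has a preimage.
Therefore ψ is bijective.
Since ψ is bijective, we find ψ⁻¹(111): we need 115x ≡ 111 − 100 ≡ 11 (mod 123). Using 115⁻¹ = 46: x ≡ 46·11 = 506 = 4·123 + 14, so x = 14.
Check: ψ(14) = 115·14 + 100 = 1710 = 13·123 + 111 ≡ 111 (mod 123).

14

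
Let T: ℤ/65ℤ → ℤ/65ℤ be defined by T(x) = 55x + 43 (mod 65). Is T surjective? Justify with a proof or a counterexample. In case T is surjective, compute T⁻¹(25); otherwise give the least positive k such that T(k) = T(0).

Recall that T is surjective if every y in the codomain equals T(x) for some x in the domain.
Since gcd(55, 65) = 5, we have 55x ≡ 0 (mod 5) for all x, so T(x) ≡ 3 (mod 5).
But 0 ≢ 3 (mod 5), so 0 ∈ ℤ/65ℤ has no preimage. Hence T is not surjective.
Since T is not surjective, we find the least positive k with T(k) = T(0): this means 55k ≡ 0 (mod 65), i.e. 65 ∣ 55k. Since gcd(55, 65) = 5, dividing through by 5 this holds exactly when 13 ∣ 11k, and as gcd(11, 13) = 1, exactly when 13 ∣ k.
The smallest positive such k is 13.

13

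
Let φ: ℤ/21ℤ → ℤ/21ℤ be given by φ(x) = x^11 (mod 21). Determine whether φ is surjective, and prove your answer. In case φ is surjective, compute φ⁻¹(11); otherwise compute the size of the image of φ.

Computing x^11 mod 21 for each x (by repeated squaring, reducing mod 21 at every step), the values φ(0), φ(1), …, φ(20) are: 0, 1, 11, 12, 16, 17, 6, 7, 8, 18, 19, 2, 3, 13, 14, 15, 4, 5, 9, 10, 20.
Every element of ℤ/21ℤ appears exactly once in this list, so φ is a bijection, and in particular surjective.
Since φ is surjective, we read off the preimage of 11 from the same table: φ(2) = 11, so φ⁻¹(11) = 2.

2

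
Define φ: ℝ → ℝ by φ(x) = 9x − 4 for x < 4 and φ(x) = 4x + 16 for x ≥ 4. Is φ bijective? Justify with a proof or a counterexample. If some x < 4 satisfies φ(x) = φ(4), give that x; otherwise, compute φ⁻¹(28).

32/9

Both pieces are strictly increasing (slopes 9 and 4), so each is injective on its own interval.
The left piece maps (−∞, 4) onto (−∞, 32); the right piece maps [4, ∞) onto [32, ∞).
Since 32 = 32, the images partition ℝ: φ is injective and surjective, hence bijective.
Because the two images are disjoint, no x < 4 has φ(x) = φ(4), so we compute φ⁻¹(28): 28 lies in (−∞, 32), so solve 9x − 4 = 28: x = (28 + 4)/9 = 32/9.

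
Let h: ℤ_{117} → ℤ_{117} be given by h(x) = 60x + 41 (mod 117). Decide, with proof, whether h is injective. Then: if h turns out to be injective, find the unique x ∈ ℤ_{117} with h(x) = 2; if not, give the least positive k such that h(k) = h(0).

39

We have gcd(60, 117) = 3 > 1. Taking s = 0 and t = 39: h(0) = 41 and h(39) = 60·39 + 41 = 2381 ≡ 41 (mod 117).
So h(0) = h(39) while 0 ≠ 39, therefore h is not injective.
Since h is not injective, we find the least positive k with h(k) = h(0): this means 60k ≡ 0 (mod 117), i.e. 117 ∣ 60k. Since gcd(60, 117) = 3, dividing through by 3 this holds exactly when 39 ∣ 20k, and as gcd(20, 39) = 1, exactly when 39 ∣ k.
The smallest positive such k is 39.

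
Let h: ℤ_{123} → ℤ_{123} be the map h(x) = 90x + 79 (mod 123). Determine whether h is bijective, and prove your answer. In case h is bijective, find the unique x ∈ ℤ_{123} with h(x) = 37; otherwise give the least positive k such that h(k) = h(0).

41

Recall that injectivity means: for all s, t in the domain, h(s) = h(t) implies s = t.
We have gcd(90, 123) = 3 > 1. Taking s = 0 and t = 41: h(0) = 79 and h(41) = 90·41 + 79 = 3769 ≡ 79 (mod 123).
So h(0) = h(41) while 0 ≠ 41, so h is not injective, hence not bijective.
Since h is not bijective, we find the least positive k with h(k) = h(0): this means 90k ≡ 0 (mod 123), i.e. 123 ∣ 90k. Since gcd(90, 123) = 3, dividing through by 3 this holds exactly when 41 ∣ 30k, and as gcd(30, 41) = 1, exactly when 41 ∣ k.
The smallest positive such k is 41.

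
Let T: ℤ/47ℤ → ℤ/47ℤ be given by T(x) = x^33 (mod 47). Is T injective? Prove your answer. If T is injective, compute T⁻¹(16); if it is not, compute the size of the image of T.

32

Since 47 is prime, the nonzero elements of ℤ/47ℤ form a cyclic group of order 46.
As gcd(33, 46) = 1, raising to the 33rd power is a bijection on this group: if s^33 ≡ t^33 then (st^{−1})^33 = 1, and the only element of order dividing gcd(33, 46) = 1 is 1, so s = t.
With T(0) = 0 this makes T injective on all of ℤ/47ℤ, hence bijective (finite equal-size domain and codomain). In particular T is injective.
Since T is injective, we find the preimage of 16. The inverse of x ↦ x^33 on (ℤ/47ℤ)^× is x ↦ x^7, because 33·7 = 231 = 5·46 + 1 ≡ 1 (mod 46) and x^{46} = 1 for x ≠ 0 (Fermat). So T⁻¹(16) = 16^7 mod 47.
Repeated squaring mod 47: 16^1 ≡ 16, 16^2 ≡ 16² = 256 ≡ 21, 16^4 ≡ 21² = 441 ≡ 18. Since 7 = 4 + 2 + 1, 16^7 ≡ 18·21·16: 18·21 = 378 ≡ 2, then 2·16 = 32. So 16^7 ≡ 32 (mod 47).
Hence T⁻¹(16) = 32.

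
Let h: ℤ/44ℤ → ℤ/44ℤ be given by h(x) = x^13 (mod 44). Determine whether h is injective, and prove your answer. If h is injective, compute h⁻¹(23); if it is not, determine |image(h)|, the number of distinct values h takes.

33

h(0) = 0^13 = 0.
h(22): Repeated squaring mod 44: 22^1 ≡ 22, 22^2 ≡ 22² = 484 ≡ 0, 22^4 ≡ 0² = 0, 22^8 ≡ 0² = 0. Since 13 = 8 + 4 + 1, 22^13 ≡ 0·0·22: 0·0 = 0, then 0·22 = 0. So 22^13 ≡ 0 (mod 44).
So h(0) = h(22) = 0 while 0 ≠ 22, thus h is not injective.
Since h is not injective, we determine |image(h)|. Computing x^13 mod 44 for each x (by repeated squaring, reducing mod 44 at every step), the values h(0), h(1), …, h(43) are: 0, 1, 8, 27, 20, 37, 40, 35, 28, 25, 32, 11, 12, 41, 16, 31, 4, 29, 24, 39, 36, 21, 0, 23, 8, 5, 20, 15, 40, 13, 28, 3, 32, 33, 12, 19, 16, 9, 4, 7, 24, 17, 36, 43.
The distinct values are {0, 1, 3, 4, 5, 7, 8, 9, 11, 12, 13, 15, 16, 17, 19, 20, 21, 23, 24, 25, 27, 28, 29, 31, 32, 33, 35, 36, 37, 39, 40, 41, 43}; there are 33 of them.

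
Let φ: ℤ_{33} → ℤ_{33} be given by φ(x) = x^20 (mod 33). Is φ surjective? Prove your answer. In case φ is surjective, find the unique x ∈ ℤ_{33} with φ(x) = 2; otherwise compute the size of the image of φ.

4

φ(1) = 1^20 = 1.
φ(2): Repeated squaring mod 33: 2^1 ≡ 2, 2^2 ≡ 2² = 4, 2^4 ≡ 4² = 16, 2^8 ≡ 16² = 256 ≡ 25, 2^16 ≡ 25² = 625 ≡ 31. Since 20 = 16 + 4, 2^20 ≡ 31·16: 31·16 = 496 ≡ 1. So 2^20 ≡ 1 (mod 33).
So φ(1) = φ(2) = 1 while 1 ≠ 2, hence φ is not injective.
A non-injective map from the 33-element set ℤ_{33} to itself takes at most 32 distinct values, so it cannot be surjective. Therefore φ is not surjective.
Since φ is not surjective, we determine |image(φ)|. Computing x^20 mod 33 for each x (by repeated squaring, reducing mod 33 at every step), the values φ(0), φ(1), …, φ(32) are: 0, 1, 1, 12, 1, 1, 12, 1, 1, 12, 1, 22, 12, 1, 1, 12, 1, 1, 12, 1, 1, 12, 22, 1, 12, 1, 1, 12, 1, 1, 12, 1, 1.
The distinct values are {0, 1, 12, 22}; there are 4 of them.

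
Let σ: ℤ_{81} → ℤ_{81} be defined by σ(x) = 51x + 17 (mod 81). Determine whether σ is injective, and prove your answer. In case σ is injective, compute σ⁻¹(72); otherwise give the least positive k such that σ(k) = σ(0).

27

Recall that injectivity means: for all a, b in the domain, σ(a) = σ(b) implies a = b.
We have gcd(51, 81) = 3 > 1. Taking a = 0 and b = 27: σ(0) = 17 and σ(27) = 51·27 + 17 = 1394 ≡ 17 (mod 81).
So σ(0) = σ(27) while 0 ≠ 27, thus σ is not injective.
Since σ is not injective, we find the least positive k with σ(k) = σ(0): this means 51k ≡ 0 (mod 81), i.e. 81 ∣ 51k. Since gcd(51, 81) = 3, dividing through by 3 this holds exactly when 27 ∣ 17k, and as gcd(17, 27) = 1, exactly when 27 ∣ k.
The smallest positive such k is 27.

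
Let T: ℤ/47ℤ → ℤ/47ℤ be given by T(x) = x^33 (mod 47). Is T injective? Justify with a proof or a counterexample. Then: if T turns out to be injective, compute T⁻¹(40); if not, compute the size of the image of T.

38

Since 47 is prime, the nonzero elements of ℤ/47ℤ form a cyclic group of order 46.
As gcd(33, 46) = 1, raising to the 33rd power is a bijection on this group: if x_1^33 ≡ x_2^33 then (x_1x_2^{−1})^33 = 1, and the only element of order dividing gcd(33, 46) = 1 is 1, so x_1 = x_2.
With T(0) = 0 this makes T injective on all of ℤ/47ℤ, hence bijective (finite equal-size domain and codomain). In particular T is injective.
Since T is injective, we find the preimage of 40. The inverse of x ↦ x^33 on (ℤ/47ℤ)^× is x ↦ x^7, because 33·7 = 231 = 5·46 + 1 ≡ 1 (mod 46) and x^{46} = 1 for x ≠ 0 (Fermat). So T⁻¹(40) = 40^7 mod 47.
Repeated squaring mod 47: 40^1 ≡ 40, 40^2 ≡ 40² = 1600 ≡ 2, 40^4 ≡ 2² = 4. Since 7 = 4 + 2 + 1, 40^7 ≡ 4·2·40: 4·2 = 8, then 8·40 = 320 ≡ 38. So 40^7 ≡ 38 (mod 47).
Hence T⁻¹(40) = 38.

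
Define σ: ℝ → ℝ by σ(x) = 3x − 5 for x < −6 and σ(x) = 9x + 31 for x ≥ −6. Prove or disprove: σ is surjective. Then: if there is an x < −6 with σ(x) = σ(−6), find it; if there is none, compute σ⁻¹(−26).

Both pieces are strictly increasing (slopes 3 and 9), so each is injective on its own interval.
The left piece maps (−∞, −6) onto (−∞, −23); the right piece maps [−6, ∞) onto [−23, ∞).
These images together cover ℝ, so σ is surjective.
Because the two images are disjoint, no x < −6 has σ(x) = σ(−6), so we compute σ⁻¹(−26): −26 lies in (−∞, −23), so solve 3x − 5 = −26: x = (−26 + 5)/3 = −7.

-7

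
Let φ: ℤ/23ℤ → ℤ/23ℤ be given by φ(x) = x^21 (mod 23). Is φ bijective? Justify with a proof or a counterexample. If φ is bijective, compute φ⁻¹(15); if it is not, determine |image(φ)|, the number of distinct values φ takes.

Since 23 is prime, the nonzero elements of ℤ/23ℤ form a cyclic group of order 22.
As gcd(21, 22) = 1, raising to the 21st power is a bijection on this group: if s^21 ≡ t^21 then (st^{−1})^21 = 1, and the only element of order dividing gcd(21, 22) = 1 is 1, so s = t.
With φ(0) = 0 this makes φ injective on all of ℤ/23ℤ, hence bijective (finite equal-size domain and codomain). In particular φ is bijective.
Since φ is bijective, we find the preimage of 15. The inverse of x ↦ x^21 on (ℤ/23ℤ)^× is x ↦ x^21, because 21·21 = 441 = 20·22 + 1 ≡ 1 (mod 22) and x^{22} = 1 for x ≠ 0 (Fermat). So φ⁻¹(15) = 15^21 mod 23.
Repeated squaring mod 23: 15^1 ≡ 15, 15^2 ≡ 15² = 225 ≡ 18, 15^4 ≡ 18² = 324 ≡ 2, 15^8 ≡ 2² = 4, 15^16 ≡ 4² = 16. Since 21 = 16 + 4 + 1, 15^21 ≡ 16·2·15: 16·2 = 32 ≡ 9, then 9·15 = 135 ≡ 20. So 15^21 ≡ 20 (mod 23).
Hence φ⁻¹(15) = 20.

20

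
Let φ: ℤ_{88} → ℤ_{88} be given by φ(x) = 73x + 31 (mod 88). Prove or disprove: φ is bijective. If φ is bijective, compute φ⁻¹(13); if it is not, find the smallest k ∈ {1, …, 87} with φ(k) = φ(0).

54

Recall: φ is injective if φ(a) = φ(b) implies a = b.
Suppose φ(a) = φ(b) in ℤ_{88}. Then 73a + 31 ≡ 73b + 31 (mod 88), therefore 73(a − b) ≡ 0 (mod 88).
Since gcd(73, 88) = 1, 73 is invertible modulo 88, so a − b ≡ 0 (mod 88), i.e. a = b.
We now compute 73⁻¹ mod 88 explicitly. Euclid's algorithm: 88 = 1·73 + 15, 73 = 4·15 + 13, 15 = 1·13 + 2, 13 = 6·2 + 1; back-substituting gives 1 = 41·73 − 34·88, so 73⁻¹ ≡ 41 (mod 88).
For any y ∈ ℤ_{88}, x = 41(y − 31) mod 88 satisfies φ(x) = 73·41(y − 31) + 31 ≡ y (since 73·41 ≡ 1 mod 88). So every y has a preimage.
Thus φ is bijective.
Since φ is bijective, we find φ⁻¹(13): we need 73x ≡ 13 − 31 ≡ 70 (mod 88). Using 73⁻¹ = 41: x ≡ 41·70 = 2870 = 32·88 + 54, so x = 54.
Check: φ(54) = 73·54 + 31 = 3973 = 45·88 + 13 ≡ 13 (mod 88).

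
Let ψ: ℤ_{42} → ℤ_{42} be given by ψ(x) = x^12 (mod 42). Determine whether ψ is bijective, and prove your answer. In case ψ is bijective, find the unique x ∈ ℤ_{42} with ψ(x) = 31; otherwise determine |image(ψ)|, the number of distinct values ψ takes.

ψ(2): Repeated squaring mod 42: 2^1 ≡ 2, 2^2 ≡ 2² = 4, 2^4 ≡ 4² = 16, 2^8 ≡ 16² = 256 ≡ 4. Since 12 = 8 + 4, 2^12 ≡ 4·16: 4·16 = 64 ≡ 22. So 2^12 ≡ 22 (mod 42).
ψ(4): Repeated squaring mod 42: 4^1 ≡ 4, 4^2 ≡ 4² = 16, 4^4 ≡ 16² = 256 ≡ 4, 4^8 ≡ 4² = 16. Since 12 = 8 + 4, 4^12 ≡ 16·4: 16·4 = 64 ≡ 22. So 4^12 ≡ 22 (mod 42).
So ψ(2) = ψ(4) = 22 while 2 ≠ 4, therefore ψ is not injective, hence not bijective.
Since ψ is not bijective, we determine |image(ψ)|. Computing x^12 mod 42 for each x (by repeated squaring, reducing mod 42 at every step), the values ψ(0), ψ(1), …, ψ(41) are: 0, 1, 22, 15, 22, 1, 36, 7, 22, 15, 22, 1, 36, 1, 28, 15, 22, 1, 36, 1, 22, 21, 22, 1, 36, 1, 22, 15, 28, 1, 36, 1, 22, 15, 22, 7, 36, 1, 22, 15, 22, 1.
The distinct values are {0, 1, 7, 15, 21, 22, 28, 36}; there are 8 of them.

8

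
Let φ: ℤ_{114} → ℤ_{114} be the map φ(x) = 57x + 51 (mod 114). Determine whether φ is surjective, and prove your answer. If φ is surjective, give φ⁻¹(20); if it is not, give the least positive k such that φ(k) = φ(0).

Since gcd(57, 114) = 57, we have 57x ≡ 0 (mod 57) for all x, so φ(x) ≡ 51 (mod 57).
But 0 ≢ 51 (mod 57), so 0 ∈ ℤ_{114} has no preimage. So φ is not surjective.
Since φ is not surjective, we find the least positive k with φ(k) = φ(0): this means 57k ≡ 0 (mod 114), i.e. 114 ∣ 57k. Since gcd(57, 114) = 57, dividing through by 57 this holds exactly when 2 ∣ k.
The smallest positive such k is 2.

2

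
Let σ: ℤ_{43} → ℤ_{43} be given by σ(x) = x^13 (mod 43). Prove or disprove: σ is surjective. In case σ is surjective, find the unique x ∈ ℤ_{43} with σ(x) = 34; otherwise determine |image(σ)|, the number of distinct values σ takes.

Since 43 is prime, the nonzero elements of ℤ_{43} form a cyclic group of order 42.
As gcd(13, 42) = 1, raising to the 13th power is a bijection on this group: if s^13 ≡ t^13 then (st^{−1})^13 = 1, and the only element of order dividing gcd(13, 42) = 1 is 1, so s = t.
With σ(0) = 0 this makes σ injective on all of ℤ_{43}, hence bijective (finite equal-size domain and codomain). In particular σ is surjective.
Since σ is surjective, we find the preimage of 34. The inverse of x ↦ x^13 on (ℤ_{43})^× is x ↦ x^13, because 13·13 = 169 = 4·42 + 1 ≡ 1 (mod 42) and x^{42} = 1 for x ≠ 0 (Fermat). So σ⁻¹(34) = 34^13 mod 43.
Repeated squaring mod 43: 34^1 ≡ 34, 34^2 ≡ 34² = 1156 ≡ 38, 34^4 ≡ 38² = 1444 ≡ 25, 34^8 ≡ 25² = 625 ≡ 23. Since 13 = 8 + 4 + 1, 34^13 ≡ 23·25·34: 23·25 = 575 ≡ 16, then 16·34 = 544 ≡ 28. So 34^13 ≡ 28 (mod 43).
Hence σ⁻¹(34) = 28.

28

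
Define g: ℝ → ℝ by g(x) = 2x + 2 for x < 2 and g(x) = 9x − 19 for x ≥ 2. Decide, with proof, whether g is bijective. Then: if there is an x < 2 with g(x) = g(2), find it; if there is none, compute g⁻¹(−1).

-3/2

Both pieces are strictly increasing (slopes 2 and 9), so each is injective on its own interval.
The left piece maps (−∞, 2) onto (−∞, 6); the right piece maps [2, ∞) onto [−1, ∞).
These images overlap. In particular g(2) = −1 (right piece), and solving 2x + 2 = −1 on the left piece gives x = −3/2 < 2.
So g(−3/2) = g(2) with −3/2 ≠ 2, and g is not injective, hence not bijective. This x = −3/2 is the requested value below 2.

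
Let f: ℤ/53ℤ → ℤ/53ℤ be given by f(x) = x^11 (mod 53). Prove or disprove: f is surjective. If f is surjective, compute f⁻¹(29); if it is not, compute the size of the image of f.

25

Since 53 is prime, the nonzero elements of ℤ/53ℤ form a cyclic group of order 52.
As gcd(11, 52) = 1, raising to the 11th power is a bijection on this group: if s^11 ≡ t^11 then (st^{−1})^11 = 1, and the only element of order dividing gcd(11, 52) = 1 is 1, so s = t.
With f(0) = 0 this makes f injective on all of ℤ/53ℤ, hence bijective (finite equal-size domain and codomain). In particular f is surjective.
Since f is surjective, we find the preimage of 29. The inverse of x ↦ x^11 on (ℤ/53ℤ)^× is x ↦ x^19, because 11·19 = 209 = 4·52 + 1 ≡ 1 (mod 52) and x^{52} = 1 for x ≠ 0 (Fermat). So f⁻¹(29) = 29^19 mod 53.
Repeated squaring mod 53: 29^1 ≡ 29, 29^2 ≡ 29² = 841 ≡ 46, 29^4 ≡ 46² = 2116 ≡ 49, 29^8 ≡ 49² = 2401 ≡ 16, 29^16 ≡ 16² = 256 ≡ 44. Since 19 = 16 + 2 + 1, 29^19 ≡ 44·46·29: 44·46 = 2024 ≡ 10, then 10·29 = 290 ≡ 25. So 29^19 ≡ 25 (mod 53).
Hence f⁻¹(29) = 25.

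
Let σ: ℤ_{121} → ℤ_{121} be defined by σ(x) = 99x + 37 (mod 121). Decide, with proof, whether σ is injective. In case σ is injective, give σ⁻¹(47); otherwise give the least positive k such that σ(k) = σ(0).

11

By definition, injectivity means: for all a, b in the domain, σ(a) = σ(b) implies a = b.
We have gcd(99, 121) = 11 > 1. Taking a = 0 and b = 11: σ(0) = 37 and σ(11) = 99·11 + 37 = 1126 ≡ 37 (mod 121).
So σ(0) = σ(11) while 0 ≠ 11, therefore σ is not injective.
Since σ is not injective, we find the least positive k with σ(k) = σ(0): this means 99k ≡ 0 (mod 121), i.e. 121 ∣ 99k. Since gcd(99, 121) = 11, dividing through by 11 this holds exactly when 11 ∣ 9k, and as gcd(9, 11) = 1, exactly when 11 ∣ k.
The smallest positive such k is 11.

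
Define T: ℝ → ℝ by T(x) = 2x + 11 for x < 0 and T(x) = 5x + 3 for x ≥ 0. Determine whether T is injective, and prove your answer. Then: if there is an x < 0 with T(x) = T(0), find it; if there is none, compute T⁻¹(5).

Both pieces are strictly increasing (slopes 2 and 5), so each is injective on its own interval.
The left piece maps (−∞, 0) onto (−∞, 11); the right piece maps [0, ∞) onto [3, ∞).
These images overlap. In particular T(0) = 3 (right piece), and solving 2x + 11 = 3 on the left piece gives x = −4 < 0.
So T(−4) = T(0) with −4 ≠ 0, and T is not injective. This x = −4 is the requested value below 0.

-4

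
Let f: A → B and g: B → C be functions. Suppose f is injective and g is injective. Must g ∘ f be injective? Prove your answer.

injective

Suppose (g ∘ f)(x_1) = (g ∘ f)(x_2), i.e. g(f(x_1)) = g(f(x_2)).
Since g is injective, f(x_1) = f(x_2). Since f is injective, x_1 = x_2. So g ∘ f is injective.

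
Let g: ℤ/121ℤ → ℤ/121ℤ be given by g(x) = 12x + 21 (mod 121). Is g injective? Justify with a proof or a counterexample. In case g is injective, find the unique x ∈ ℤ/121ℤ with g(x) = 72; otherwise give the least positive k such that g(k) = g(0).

Suppose g(u) = g(v) in ℤ/121ℤ. Then 12u + 21 ≡ 12v + 21 (mod 121), hence 12(u − v) ≡ 0 (mod 121).
Since gcd(12, 121) = 1, 12 is invertible modulo 121, so u − v ≡ 0 (mod 121), i.e. u = v.
So g is injective.
We now compute 12⁻¹ mod 121 explicitly. Euclid's algorithm: 121 = 10·12 + 1; back-substituting gives 1 = 111·12 − 11·121, so 12⁻¹ ≡ 111 (mod 121).
Since g is injective, we compute g⁻¹(72): solve 12x + 21 ≡ 72 (mod 121), i.e. 12x ≡ 51 (mod 121).
Multiplying by 12⁻¹ = 111 gives x ≡ 111·51 = 5661 = 46·121 + 95 ≡ 95 (mod 121).
Check: g(95) = 12·95 + 21 = 1161 = 9·121 + 72 ≡ 72 (mod 121).

95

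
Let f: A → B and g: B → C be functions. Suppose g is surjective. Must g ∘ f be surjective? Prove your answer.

No. Take A = {0}, B = C = {0, 1}, f(0) = 0, and g = identity (surjective).
Then (g ∘ f)(0) = 0, and 1 ∈ C has no preimage under g ∘ f, so g ∘ f is not surjective.

not surjective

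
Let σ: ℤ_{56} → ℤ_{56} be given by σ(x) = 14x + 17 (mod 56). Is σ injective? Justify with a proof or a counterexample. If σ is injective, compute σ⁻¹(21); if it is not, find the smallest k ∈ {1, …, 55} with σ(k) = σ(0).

We have gcd(14, 56) = 14 > 1. Taking s = 0 and t = 4: σ(0) = 17 and σ(4) = 14·4 + 17 = 73 ≡ 17 (mod 56).
So σ(0) = σ(4) while 0 ≠ 4, so σ is not injective.
Since σ is not injective, we find the least positive k with σ(k) = σ(0): this means 14k ≡ 0 (mod 56), i.e. 56 ∣ 14k. Since gcd(14, 56) = 14, dividing through by 14 this holds exactly when 4 ∣ k.
The smallest positive such k is 4.

4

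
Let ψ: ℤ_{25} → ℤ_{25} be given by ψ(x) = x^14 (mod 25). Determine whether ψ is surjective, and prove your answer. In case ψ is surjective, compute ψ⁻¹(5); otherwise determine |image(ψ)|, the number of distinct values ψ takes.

ψ(0) = 0^14 = 0.
ψ(5): Repeated squaring mod 25: 5^1 ≡ 5, 5^2 ≡ 5² = 25 ≡ 0, 5^4 ≡ 0² = 0, 5^8 ≡ 0² = 0. Since 14 = 8 + 4 + 2, 5^14 ≡ 0·0·0: 0·0 = 0, then 0·0 = 0. So 5^14 ≡ 0 (mod 25).
So ψ(0) = ψ(5) = 0 while 0 ≠ 5, so ψ is not injective.
A non-injective map from the 25-element set ℤ_{25} to itself takes at most 24 distinct values, so it cannot be surjective. Thus ψ is not surjective.
Since ψ is not surjective, we determine |image(ψ)|. Computing x^14 mod 25 for each x (by repeated squaring, reducing mod 25 at every step), the values ψ(0), ψ(1), …, ψ(24) are: 0, 1, 9, 19, 6, 0, 21, 24, 4, 11, 0, 16, 14, 14, 16, 0, 11, 4, 24, 21, 0, 6, 19, 9, 1.
The distinct values are {0, 1, 4, 6, 9, 11, 14, 16, 19, 21, 24}; there are 11 of them.

11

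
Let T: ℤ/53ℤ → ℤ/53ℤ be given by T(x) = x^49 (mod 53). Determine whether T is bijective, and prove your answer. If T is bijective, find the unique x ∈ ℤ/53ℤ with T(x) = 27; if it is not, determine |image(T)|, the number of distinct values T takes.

Since 53 is prime, the nonzero elements of ℤ/53ℤ form a cyclic group of order 52.
As gcd(49, 52) = 1, raising to the 49th power is a bijection on this group: if u^49 ≡ v^49 then (uv^{−1})^49 = 1, and the only element of order dividing gcd(49, 52) = 1 is 1, so u = v.
With T(0) = 0 this makes T injective on all of ℤ/53ℤ, hence bijective (finite equal-size domain and codomain). In particular T is bijective.
Since T is bijective, we find the preimage of 27. The inverse of x ↦ x^49 on (ℤ/53ℤ)^× is x ↦ x^17, because 49·17 = 833 = 16·52 + 1 ≡ 1 (mod 52) and x^{52} = 1 for x ≠ 0 (Fermat). So T⁻¹(27) = 27^17 mod 53.
Repeated squaring mod 53: 27^1 ≡ 27, 27^2 ≡ 27² = 729 ≡ 40, 27^4 ≡ 40² = 1600 ≡ 10, 27^8 ≡ 10² = 100 ≡ 47, 27^16 ≡ 47² = 2209 ≡ 36. Since 17 = 16 + 1, 27^17 ≡ 36·27: 36·27 = 972 ≡ 18. So 27^17 ≡ 18 (mod 53).
Hence T⁻¹(27) = 18.

18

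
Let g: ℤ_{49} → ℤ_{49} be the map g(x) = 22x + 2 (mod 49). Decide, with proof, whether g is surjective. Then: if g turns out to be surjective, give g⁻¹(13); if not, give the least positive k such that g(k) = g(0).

Recall that g is surjective if every y in the codomain equals g(x) for some x in the domain.
Since gcd(22, 49) = 1, 22 is invertible modulo 49. Euclid's algorithm: 49 = 2·22 + 5, 22 = 4·5 + 2, 5 = 2·2 + 1; back-substituting gives 1 = 29·22 − 13·49, so 22⁻¹ ≡ 29 (mod 49).
For any y ∈ ℤ_{49}, x = 29(y − 2) mod 49 satisfies g(x) = 22·29(y − 2) + 2 ≡ y (since 22·29 ≡ 1 mod 49). So every y has a preimage.
Therefore g is surjective.
Since g is surjective, we find g⁻¹(13): we need 22x ≡ 13 − 2 ≡ 11 (mod 49). Using 22⁻¹ = 29: x ≡ 29·11 = 319 = 6·49 + 25, so x = 25.
Check: g(25) = 22·25 + 2 = 552 = 11·49 + 13 ≡ 13 (mod 49).

25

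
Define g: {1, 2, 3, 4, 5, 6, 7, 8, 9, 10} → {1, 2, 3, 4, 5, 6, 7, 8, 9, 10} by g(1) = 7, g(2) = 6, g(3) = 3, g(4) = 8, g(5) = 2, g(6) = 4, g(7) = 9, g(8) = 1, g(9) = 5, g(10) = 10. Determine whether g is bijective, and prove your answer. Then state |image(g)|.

10

The values 7, 6, 3, 8, 2, 4, 9, 1, 5, 10 are a permutation of {1, 2, 3, 4, 5, 6, 7, 8, 9, 10}: each element appears exactly once.
So g is injective and surjective, hence bijective.
The image of g is {1, 2, 3, 4, 5, 6, 7, 8, 9, 10}, which has 10 elements.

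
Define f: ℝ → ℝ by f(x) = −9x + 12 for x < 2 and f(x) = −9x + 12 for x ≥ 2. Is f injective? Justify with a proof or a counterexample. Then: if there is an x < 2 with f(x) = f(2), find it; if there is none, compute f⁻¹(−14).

26/9

Both pieces are strictly decreasing (slopes −9 and −9), so each is injective on its own interval.
The left piece maps (−∞, 2) onto (−6, ∞); the right piece maps [2, ∞) onto (−∞, −6].
These images are disjoint, so no value is attained by both pieces. Hence f is injective.
Because the two images are disjoint, no x < 2 has f(x) = f(2), so we compute f⁻¹(−14): −14 lies in (−∞, −6], so solve −9x + 12 = −14: x = (−14 − 12)/(−9) = 26/9.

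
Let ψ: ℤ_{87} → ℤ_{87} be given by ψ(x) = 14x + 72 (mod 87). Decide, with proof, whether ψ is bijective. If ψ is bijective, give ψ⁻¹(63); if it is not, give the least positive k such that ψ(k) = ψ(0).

18

Suppose ψ(u) = ψ(v) in ℤ_{87}. Then 14u + 72 ≡ 14v + 72 (mod 87), so 14(u − v) ≡ 0 (mod 87).
Since gcd(14, 87) = 1, 14 is invertible modulo 87, thus u − v ≡ 0 (mod 87), i.e. u = v.
We now compute 14⁻¹ mod 87 explicitly. Euclid's algorithm: 87 = 6·14 + 3, 14 = 4·3 + 2, 3 = 1·2 + 1; back-substituting gives 1 = 56·14 − 9·87, so 14⁻¹ ≡ 56 (mod 87).
For any y ∈ ℤ_{87}, x = 56(y − 72) mod 87 satisfies ψ(x) = 14·56(y − 72) + 72 ≡ y (since 14·56 ≡ 1 mod 87). So every y has a preimage.
Hence ψ is bijective.
Since ψ is bijective, we find ψ⁻¹(63): we need 14x ≡ 63 − 72 ≡ 78 (mod 87). Using 14⁻¹ = 56: x ≡ 56·78 = 4368 = 50·87 + 18, so x = 18.
Check: ψ(18) = 14·18 + 72 = 324 = 3·87 + 63 ≡ 63 (mod 87).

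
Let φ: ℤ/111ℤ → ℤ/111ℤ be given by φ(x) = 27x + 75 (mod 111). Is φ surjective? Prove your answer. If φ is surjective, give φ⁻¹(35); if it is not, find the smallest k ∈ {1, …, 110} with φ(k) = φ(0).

Since gcd(27, 111) = 3, we have 27x ≡ 0 (mod 3) for all x, so φ(x) ≡ 0 (mod 3).
But 1 ≢ 0 (mod 3), so 1 ∈ ℤ/111ℤ has no preimage. Therefore φ is not surjective.
Since φ is not surjective, we find the least positive k with φ(k) = φ(0): this means 27k ≡ 0 (mod 111), i.e. 111 ∣ 27k. Since gcd(27, 111) = 3, dividing through by 3 this holds exactly when 37 ∣ 9k, and as gcd(9, 37) = 1, exactly when 37 ∣ k.
The smallest positive such k is 37.

37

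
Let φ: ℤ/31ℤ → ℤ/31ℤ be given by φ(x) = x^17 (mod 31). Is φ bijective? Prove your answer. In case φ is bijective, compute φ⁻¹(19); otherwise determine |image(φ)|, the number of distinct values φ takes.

Since 31 is prime, the nonzero elements of ℤ/31ℤ form a cyclic group of order 30.
As gcd(17, 30) = 1, raising to the 17th power is a bijection on this group: if s^17 ≡ t^17 then (st^{−1})^17 = 1, and the only element of order dividing gcd(17, 30) = 1 is 1, so s = t.
With φ(0) = 0 this makes φ injective on all of ℤ/31ℤ, hence bijective (finite equal-size domain and codomain). In particular φ is bijective.
Since φ is bijective, we find the preimage of 19. The inverse of x ↦ x^17 on (ℤ/31ℤ)^× is x ↦ x^23, because 17·23 = 391 = 13·30 + 1 ≡ 1 (mod 30) and x^{30} = 1 for x ≠ 0 (Fermat). So φ⁻¹(19) = 19^23 mod 31.
Repeated squaring mod 31: 19^1 ≡ 19, 19^2 ≡ 19² = 361 ≡ 20, 19^4 ≡ 20² = 400 ≡ 28, 19^8 ≡ 28² = 784 ≡ 9, 19^16 ≡ 9² = 81 ≡ 19. Since 23 = 16 + 4 + 2 + 1, 19^23 ≡ 19·28·20·19: 19·28 = 532 ≡ 5, then 5·20 = 100 ≡ 7, then 7·19 = 133 ≡ 9. So 19^23 ≡ 9 (mod 31).
Hence φ⁻¹(19) = 9.

9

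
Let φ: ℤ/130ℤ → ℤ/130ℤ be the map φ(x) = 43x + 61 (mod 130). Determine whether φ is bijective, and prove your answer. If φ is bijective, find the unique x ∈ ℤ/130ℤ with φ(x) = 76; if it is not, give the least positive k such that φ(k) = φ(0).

If φ(s) = φ(t), then 43s ≡ 43t (mod 130). Because gcd(43, 130) = 1, we may cancel 43 to get s ≡ t (mod 130).
We now compute 43⁻¹ mod 130 explicitly. Euclid's algorithm: 130 = 3·43 + 1; back-substituting gives 1 = 127·43 − 42·130, so 43⁻¹ ≡ 127 (mod 130).
For any y ∈ ℤ/130ℤ, x = 127(y − 61) mod 130 satisfies φ(x) = 43·127(y − 61) + 61 ≡ y (since 43·127 ≡ 1 mod 130). So every y has a preimage.
So φ is bijective.
Since φ is bijective, we compute φ⁻¹(76): solve 43x + 61 ≡ 76 (mod 130), i.e. 43x ≡ 15 (mod 130).
Multiplying by 43⁻¹ = 127 gives x ≡ 127·15 = 1905 = 14·130 + 85 ≡ 85 (mod 130).
Check: φ(85) = 43·85 + 61 = 3716 = 28·130 + 76 ≡ 76 (mod 130).

85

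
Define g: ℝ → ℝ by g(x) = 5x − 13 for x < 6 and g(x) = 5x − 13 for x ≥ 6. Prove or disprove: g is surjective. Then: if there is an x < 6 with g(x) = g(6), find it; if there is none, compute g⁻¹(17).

Both pieces are strictly increasing (slopes 5 and 5), so each is injective on its own interval.
The left piece maps (−∞, 6) onto (−∞, 17); the right piece maps [6, ∞) onto [17, ∞).
These images together cover ℝ, so g is surjective.
Because the two images are disjoint, no x < 6 has g(x) = g(6), so we compute g⁻¹(17): 17 lies in [17, ∞), so solve 5x − 13 = 17: x = (17 + 13)/5 = 6.

6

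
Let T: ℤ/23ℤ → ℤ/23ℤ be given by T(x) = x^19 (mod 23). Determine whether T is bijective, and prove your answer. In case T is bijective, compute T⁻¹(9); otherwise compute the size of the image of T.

4

Since 23 is prime, the nonzero elements of ℤ/23ℤ form a cyclic group of order 22.
As gcd(19, 22) = 1, raising to the 19th power is a bijection on this group: if u^19 ≡ v^19 then (uv^{−1})^19 = 1, and the only element of order dividing gcd(19, 22) = 1 is 1, so u = v.
With T(0) = 0 this makes T injective on all of ℤ/23ℤ, hence bijective (finite equal-size domain and codomain). In particular T is bijective.
Since T is bijective, we find the preimage of 9. The inverse of x ↦ x^19 on (ℤ/23ℤ)^× is x ↦ x^7, because 19·7 = 133 = 6·22 + 1 ≡ 1 (mod 22) and x^{22} = 1 for x ≠ 0 (Fermat). So T⁻¹(9) = 9^7 mod 23.
Repeated squaring mod 23: 9^1 ≡ 9, 9^2 ≡ 9² = 81 ≡ 12, 9^4 ≡ 12² = 144 ≡ 6. Since 7 = 4 + 2 + 1, 9^7 ≡ 6·12·9: 6·12 = 72 ≡ 3, then 3·9 = 27 ≡ 4. So 9^7 ≡ 4 (mod 23).
Hence T⁻¹(9) = 4.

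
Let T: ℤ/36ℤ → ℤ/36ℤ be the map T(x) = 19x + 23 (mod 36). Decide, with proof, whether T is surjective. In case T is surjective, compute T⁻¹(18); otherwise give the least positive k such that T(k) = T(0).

Since gcd(19, 36) = 1, 19 is invertible modulo 36. Euclid's algorithm: 36 = 1·19 + 17, 19 = 1·17 + 2, 17 = 8·2 + 1; back-substituting gives 1 = 19·19 − 10·36, so 19⁻¹ ≡ 19 (mod 36).
For any y ∈ ℤ/36ℤ, x = 19(y − 23) mod 36 satisfies T(x) = 19·19(y − 23) + 23 ≡ y (since 19·19 ≡ 1 mod 36). So every y has a preimage.
So T is surjective.
Since T is surjective, we find T⁻¹(18): we need 19x ≡ 18 − 23 ≡ 31 (mod 36). Using 19⁻¹ = 19: x ≡ 19·31 = 589 = 16·36 + 13, so x = 13.
Check: T(13) = 19·13 + 23 = 270 = 7·36 + 18 ≡ 18 (mod 36).

13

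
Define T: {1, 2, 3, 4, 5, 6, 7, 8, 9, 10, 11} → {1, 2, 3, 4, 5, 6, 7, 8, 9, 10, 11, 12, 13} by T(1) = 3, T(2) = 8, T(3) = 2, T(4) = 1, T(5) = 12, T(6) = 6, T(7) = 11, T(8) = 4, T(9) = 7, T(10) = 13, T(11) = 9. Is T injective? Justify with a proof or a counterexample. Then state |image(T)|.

The values T(1), …, T(11) are 3, 8, 2, 1, 12, 6, 11, 4, 7, 13, 9 — all distinct.
So T(a) = T(b) only when a = b, and T is injective.
The image of T is {1, 2, 3, 4, 6, 7, 8, 9, 11, 12, 13}, which has 11 elements.

11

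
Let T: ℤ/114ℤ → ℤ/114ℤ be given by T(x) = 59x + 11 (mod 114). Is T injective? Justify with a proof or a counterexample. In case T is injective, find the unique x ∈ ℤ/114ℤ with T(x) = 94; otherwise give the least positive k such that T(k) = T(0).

13

By definition, T is injective when T(x_1) = T(x_2) forces x_1 = x_2.
Suppose T(x_1) = T(x_2) in ℤ/114ℤ. Then 59x_1 + 11 ≡ 59x_2 + 11 (mod 114), therefore 59(x_1 − x_2) ≡ 0 (mod 114).
Since gcd(59, 114) = 1, 59 is invertible modulo 114, so x_1 − x_2 ≡ 0 (mod 114), i.e. x_1 = x_2.
Thus T is injective.
We now compute 59⁻¹ mod 114 explicitly. Euclid's algorithm: 114 = 1·59 + 55, 59 = 1·55 + 4, 55 = 13·4 + 3, 4 = 1·3 + 1; back-substituting gives 1 = 29·59 − 15·114, so 59⁻¹ ≡ 29 (mod 114).
Since T is injective, we compute T⁻¹(94): solve 59x + 11 ≡ 94 (mod 114), i.e. 59x ≡ 83 (mod 114).
Multiplying by 59⁻¹ = 29 gives x ≡ 29·83 = 2407 = 21·114 + 13 ≡ 13 (mod 114).
Check: T(13) = 59·13 + 11 = 778 = 6·114 + 94 ≡ 94 (mod 114).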